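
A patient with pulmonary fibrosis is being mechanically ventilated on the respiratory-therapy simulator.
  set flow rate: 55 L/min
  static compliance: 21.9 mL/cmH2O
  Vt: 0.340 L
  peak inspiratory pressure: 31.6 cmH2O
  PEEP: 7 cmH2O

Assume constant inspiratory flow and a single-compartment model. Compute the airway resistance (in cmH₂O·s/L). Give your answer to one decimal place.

Flow: 55 L/min ÷ 60 = 0.9167 L/s.
Equation of motion (constant flow): PIP = Vt/C + R·V̇ + PEEP.
R·V̇ = PIP − Vt/C − PEEP = 31.6 − 340/21.9 − 7 = 31.6 − 15.525 − 7 = 9.075 cmH2O.
R = 9.075 / 0.9167 = 9.9 cmH2O·s/L.

9.9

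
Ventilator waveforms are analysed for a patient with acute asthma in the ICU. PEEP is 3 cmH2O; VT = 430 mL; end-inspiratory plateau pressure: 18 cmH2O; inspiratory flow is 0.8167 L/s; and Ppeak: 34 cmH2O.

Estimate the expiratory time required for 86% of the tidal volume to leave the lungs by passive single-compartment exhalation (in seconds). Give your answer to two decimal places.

1.10

R = (PIP − Pplat)/V̇ = (34 − 18) / 0.8167 = 16.0/0.8167 = 19.591 cmH2O·s/L.
C = Vt/(Pplat − PEEP) = 430.0 / (18 − 3) = 430.0/15.0 = 28.667 mL/cmH2O.
τ = R × C = 19.591 × 0.02867 L/cmH2O = 0.5617 s.
t = −τ·ln(1 − 0.86) = −0.5617·ln(0.14) = 1.104 s.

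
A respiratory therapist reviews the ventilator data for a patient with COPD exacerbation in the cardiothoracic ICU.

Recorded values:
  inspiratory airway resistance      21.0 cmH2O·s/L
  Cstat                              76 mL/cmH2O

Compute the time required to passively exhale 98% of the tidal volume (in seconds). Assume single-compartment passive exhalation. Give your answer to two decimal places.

τ = R × C = 21.0 × 76 mL/cmH2O = 21.0 × 0.076 L/cmH2O = 1.596 s.
Exhaled fraction f = 1 − e^(−t/τ) → t = −τ·ln(1 − f) = −1.596·ln(0.02) = 6.244 s.

6.24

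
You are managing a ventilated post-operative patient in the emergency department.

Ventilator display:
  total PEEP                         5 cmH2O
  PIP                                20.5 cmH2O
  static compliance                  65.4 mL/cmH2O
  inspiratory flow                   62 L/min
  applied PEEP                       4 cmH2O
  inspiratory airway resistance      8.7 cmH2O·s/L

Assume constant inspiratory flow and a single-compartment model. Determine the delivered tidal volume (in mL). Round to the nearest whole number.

Flow: 62 L/min ÷ 60 = 1.0333 L/s.
Total PEEP = 5 cmH2O (set 4 + intrinsic 1); this is the baseline alveolar pressure.
Equation of motion (constant flow): PIP = Vt/C + R·V̇ + PEEP.
Vt/C = PIP − R·V̇ − PEEP = 20.5 − 8.99 − 5 = 6.51 cmH2O.
Vt = C × 6.51 = 65.4 × 6.51 = 425.75 mL.

426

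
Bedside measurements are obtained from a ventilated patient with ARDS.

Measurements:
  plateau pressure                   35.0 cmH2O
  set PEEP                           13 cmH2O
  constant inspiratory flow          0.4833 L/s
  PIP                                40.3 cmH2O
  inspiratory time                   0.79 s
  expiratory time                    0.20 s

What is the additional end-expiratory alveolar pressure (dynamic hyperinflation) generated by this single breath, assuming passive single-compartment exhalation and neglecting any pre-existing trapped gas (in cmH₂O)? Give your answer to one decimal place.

Vt = flow × Ti = 0.4833 L/s × 0.79 s × 1000 mL/L = 381.81 mL.
R = (PIP − Pplat)/V̇ = (40.3 − 35.0) / 0.4833 = 5.3/0.4833 = 10.966 cmH2O·s/L.
C = Vt/(Pplat − PEEP) = 381.81 / (35.0 − 13) = 381.81/22.0 = 17.355 mL/cmH2O.
τ = R × C = 10.966 × 0.01736 L/cmH2O = 0.1904 s.
Fraction remaining = e^(−Te/τ) = e^(−0.20/0.1904) = 0.3498; trapped volume = 381.81 × 0.3498 = 133.56 mL.
Additional alveolar pressure from trapping ≈ V_trapped / C = 133.56 / 17.355 = 7.696 cmH2O.

7.7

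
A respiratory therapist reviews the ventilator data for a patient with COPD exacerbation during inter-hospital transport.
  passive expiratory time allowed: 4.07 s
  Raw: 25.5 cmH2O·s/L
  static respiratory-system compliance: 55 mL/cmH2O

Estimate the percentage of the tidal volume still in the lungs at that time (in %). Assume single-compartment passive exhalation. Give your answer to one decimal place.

5.5

τ = R × C = 25.5 × 55 mL/cmH2O = 25.5 × 0.055 L/cmH2O = 1.403 s.
Passive exhalation: V(t)/V₀ = e^(−t/τ) = e^(−4.07/1.403) = 0.05497.
Fraction remaining = 0.05497 → 5.497%.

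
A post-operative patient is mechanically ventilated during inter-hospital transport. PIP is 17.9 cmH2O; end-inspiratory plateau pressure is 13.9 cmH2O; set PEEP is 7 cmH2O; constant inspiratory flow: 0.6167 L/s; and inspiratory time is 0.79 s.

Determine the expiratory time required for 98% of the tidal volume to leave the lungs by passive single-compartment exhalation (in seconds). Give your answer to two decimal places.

Vt = flow × Ti = 0.6167 L/s × 0.79 s × 1000 mL/L = 487.19 mL.
R = (PIP − Pplat)/V̇ = (17.9 − 13.9) / 0.6167 = 4.0/0.6167 = 6.486 cmH2O·s/L.
C = Vt/(Pplat − PEEP) = 487.19 / (13.9 − 7) = 487.19/6.9 = 70.607 mL/cmH2O.
τ = R × C = 6.486 × 0.07061 L/cmH2O = 0.458 s.
t = −τ·ln(1 − 0.98) = −0.458·ln(0.02) = 1.792 s.

1.79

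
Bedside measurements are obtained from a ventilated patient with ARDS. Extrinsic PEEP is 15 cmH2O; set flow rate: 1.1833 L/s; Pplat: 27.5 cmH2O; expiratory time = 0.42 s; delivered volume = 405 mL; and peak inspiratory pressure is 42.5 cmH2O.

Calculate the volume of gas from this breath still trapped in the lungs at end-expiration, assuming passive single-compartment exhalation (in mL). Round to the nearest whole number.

R = (PIP − Pplat)/V̇ = (42.5 − 27.5) / 1.1833 = 15.0/1.1833 = 12.676 cmH2O·s/L.
C = Vt/(Pplat − PEEP) = 405.0 / (27.5 − 15) = 405.0/12.5 = 32.4 mL/cmH2O.
τ = R × C = 12.676 × 0.0324 L/cmH2O = 0.4107 s.
Fraction remaining = e^(−Te/τ) = e^(−0.42/0.4107) = 0.3596.
Trapped volume = 405.0 × 0.3596 = 145.64 mL.

146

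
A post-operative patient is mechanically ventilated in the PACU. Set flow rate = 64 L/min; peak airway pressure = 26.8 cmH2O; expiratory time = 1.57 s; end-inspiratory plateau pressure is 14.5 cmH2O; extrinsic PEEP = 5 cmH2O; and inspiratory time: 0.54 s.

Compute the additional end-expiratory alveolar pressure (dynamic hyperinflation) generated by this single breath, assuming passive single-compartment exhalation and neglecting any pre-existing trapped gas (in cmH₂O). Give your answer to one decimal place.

Flow: 64 L/min ÷ 60 = 1.0667 L/s.
Vt = flow × Ti = 1.0667 L/s × 0.54 s × 1000 mL/L = 576.02 mL.
R = (PIP − Pplat)/V̇ = (26.8 − 14.5) / 1.0667 = 12.3/1.0667 = 11.531 cmH2O·s/L.
C = Vt/(Pplat − PEEP) = 576.02 / (14.5 − 5) = 576.02/9.5 = 60.634 mL/cmH2O.
τ = R × C = 11.531 × 0.06063 L/cmH2O = 0.6991 s.
Fraction remaining = e^(−Te/τ) = e^(−1.57/0.6991) = 0.1058; trapped volume = 576.02 × 0.1058 = 60.943 mL.
Additional alveolar pressure from trapping ≈ V_trapped / C = 60.943 / 60.634 = 1.005 cmH2O.

1.0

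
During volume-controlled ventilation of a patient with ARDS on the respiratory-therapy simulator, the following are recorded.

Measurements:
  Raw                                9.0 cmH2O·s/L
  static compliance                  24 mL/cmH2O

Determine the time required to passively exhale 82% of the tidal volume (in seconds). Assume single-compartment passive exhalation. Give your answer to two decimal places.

τ = R × C = 9.0 × 24 mL/cmH2O = 9.0 × 0.024 L/cmH2O = 0.216 s.
Exhaled fraction f = 1 − e^(−t/τ) → t = −τ·ln(1 − f) = −0.216·ln(0.18) = 0.3704 s.

0.37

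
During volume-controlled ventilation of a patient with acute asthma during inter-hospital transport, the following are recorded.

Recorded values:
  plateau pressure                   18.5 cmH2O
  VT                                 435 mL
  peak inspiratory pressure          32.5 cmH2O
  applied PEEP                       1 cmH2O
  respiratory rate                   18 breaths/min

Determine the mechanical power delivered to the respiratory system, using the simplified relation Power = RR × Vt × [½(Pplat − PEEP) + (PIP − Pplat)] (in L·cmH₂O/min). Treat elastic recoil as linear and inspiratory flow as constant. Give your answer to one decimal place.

178.1

Per-breath work = Vt × [½(Pplat−PEEP) + (PIP−Pplat)] = 0.435 × [0.5×17.5 + 14.0] = 0.435 × 22.75 = 9.896 L·cmH2O.
Power = 18 × 9.896 = 178.13 L·cmH2O/min.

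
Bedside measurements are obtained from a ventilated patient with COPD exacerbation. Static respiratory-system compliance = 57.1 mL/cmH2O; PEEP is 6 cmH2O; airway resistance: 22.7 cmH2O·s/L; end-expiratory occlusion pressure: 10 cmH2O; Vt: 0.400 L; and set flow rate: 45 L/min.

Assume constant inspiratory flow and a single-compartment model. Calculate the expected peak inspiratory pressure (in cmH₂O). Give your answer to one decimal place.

34.0

Flow: 45 L/min ÷ 60 = 0.75 L/s.
Total PEEP = 10 cmH2O (set 6 + intrinsic 4); this is the baseline alveolar pressure.
Equation of motion (constant flow): PIP = Vt/C + R·V̇ + PEEP.
PIP = 400/57.1 + 22.7×0.75 + 10 = 7.005 + 17.025 + 10 = 34.03 cmH2O.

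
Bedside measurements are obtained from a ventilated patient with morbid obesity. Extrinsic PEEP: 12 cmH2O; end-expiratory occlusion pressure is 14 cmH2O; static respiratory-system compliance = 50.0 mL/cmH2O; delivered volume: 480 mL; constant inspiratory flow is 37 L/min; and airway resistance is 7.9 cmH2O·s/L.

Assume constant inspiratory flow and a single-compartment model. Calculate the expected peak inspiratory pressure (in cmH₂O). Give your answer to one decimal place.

Flow: 37 L/min ÷ 60 = 0.6167 L/s.
Total PEEP = 14 cmH2O (set 12 + intrinsic 2); this is the baseline alveolar pressure.
Equation of motion (constant flow): PIP = Vt/C + R·V̇ + PEEP.
PIP = 480/50.0 + 7.9×0.6167 + 14 = 9.6 + 4.872 + 14 = 28.472 cmH2O.

28.5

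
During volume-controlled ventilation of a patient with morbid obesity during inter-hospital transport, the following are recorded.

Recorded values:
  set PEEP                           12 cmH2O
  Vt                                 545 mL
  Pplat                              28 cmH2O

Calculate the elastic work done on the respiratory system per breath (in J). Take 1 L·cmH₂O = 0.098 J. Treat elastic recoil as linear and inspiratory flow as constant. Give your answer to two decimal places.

Elastic work ≈ ½ × (Pplat − PEEP) × Vt = 0.5 × (28 − 12) × 0.545 L = 0.5 × 16.0 × 0.545 = 4.36 L·cmH2O.
× 0.098 J/(L·cmH2O) → 0.4273 J.

0.43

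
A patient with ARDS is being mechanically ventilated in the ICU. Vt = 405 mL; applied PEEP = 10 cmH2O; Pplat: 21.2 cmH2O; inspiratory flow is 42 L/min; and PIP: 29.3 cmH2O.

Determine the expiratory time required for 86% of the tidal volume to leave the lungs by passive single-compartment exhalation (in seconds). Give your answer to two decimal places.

Flow: 42 L/min ÷ 60 = 0.7 L/s.
R = (PIP − Pplat)/V̇ = (29.3 − 21.2) / 0.7 = 8.1/0.7 = 11.571 cmH2O·s/L.
C = Vt/(Pplat − PEEP) = 405.0 / (21.2 − 10) = 405.0/11.2 = 36.161 mL/cmH2O.
τ = R × C = 11.571 × 0.03616 L/cmH2O = 0.4184 s.
t = −τ·ln(1 − 0.86) = −0.4184·ln(0.14) = 0.8226 s.

0.82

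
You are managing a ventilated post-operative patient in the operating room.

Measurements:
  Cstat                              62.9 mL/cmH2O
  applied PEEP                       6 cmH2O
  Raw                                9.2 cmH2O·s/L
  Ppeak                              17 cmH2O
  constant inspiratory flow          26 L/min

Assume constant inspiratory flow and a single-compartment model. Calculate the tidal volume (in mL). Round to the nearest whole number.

Flow: 26 L/min ÷ 60 = 0.4333 L/s.
Equation of motion (constant flow): PIP = Vt/C + R·V̇ + PEEP.
Vt/C = PIP − R·V̇ − PEEP = 17 − 3.986 − 6 = 7.014 cmH2O.
Vt = C × 7.014 = 62.9 × 7.014 = 441.18 mL.

441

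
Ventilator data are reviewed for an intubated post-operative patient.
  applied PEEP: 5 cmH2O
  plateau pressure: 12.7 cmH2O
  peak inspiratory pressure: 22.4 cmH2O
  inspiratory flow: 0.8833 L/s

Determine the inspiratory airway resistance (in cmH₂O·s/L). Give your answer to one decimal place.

Raw = (PIP − Pplat) / flow = (22.4 − 12.7) / 0.8833 = 9.7 / 0.8833 = 10.982 cmH2O·s/L.

11.0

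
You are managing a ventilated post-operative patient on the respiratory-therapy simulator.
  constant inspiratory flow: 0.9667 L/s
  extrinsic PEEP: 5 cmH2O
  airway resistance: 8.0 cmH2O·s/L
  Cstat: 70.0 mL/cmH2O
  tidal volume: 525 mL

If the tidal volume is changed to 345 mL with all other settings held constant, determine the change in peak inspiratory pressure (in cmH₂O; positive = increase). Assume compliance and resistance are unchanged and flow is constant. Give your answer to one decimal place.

PIP = Vt/C + R·V̇ + PEEP (constant-flow equation of motion).
Only the elastic term changes: ΔPIP = ΔVt / C = (345 − 525) / 70.0 = -2.571 cmH2O.

-2.6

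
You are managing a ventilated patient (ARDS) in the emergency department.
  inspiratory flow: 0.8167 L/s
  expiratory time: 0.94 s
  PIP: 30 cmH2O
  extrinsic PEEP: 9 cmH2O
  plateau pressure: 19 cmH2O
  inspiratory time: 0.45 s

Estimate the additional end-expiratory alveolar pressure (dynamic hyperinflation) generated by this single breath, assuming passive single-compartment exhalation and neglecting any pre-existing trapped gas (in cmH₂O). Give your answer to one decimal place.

1.5

Vt = flow × Ti = 0.8167 L/s × 0.45 s × 1000 mL/L = 367.52 mL.
R = (PIP − Pplat)/V̇ = (30 − 19) / 0.8167 = 11.0/0.8167 = 13.469 cmH2O·s/L.
C = Vt/(Pplat − PEEP) = 367.52 / (19 − 9) = 367.52/10.0 = 36.752 mL/cmH2O.
τ = R × C = 13.469 × 0.03675 L/cmH2O = 0.495 s.
Fraction remaining = e^(−Te/τ) = e^(−0.94/0.495) = 0.1497; trapped volume = 367.52 × 0.1497 = 55.018 mL.
Additional alveolar pressure from trapping ≈ V_trapped / C = 55.018 / 36.752 = 1.497 cmH2O.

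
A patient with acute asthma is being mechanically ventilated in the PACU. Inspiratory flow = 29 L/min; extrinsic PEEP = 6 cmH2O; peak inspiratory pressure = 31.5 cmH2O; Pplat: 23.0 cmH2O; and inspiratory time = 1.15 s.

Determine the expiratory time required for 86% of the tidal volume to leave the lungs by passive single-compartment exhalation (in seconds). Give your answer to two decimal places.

Flow: 29 L/min ÷ 60 = 0.4833 L/s.
Vt = flow × Ti = 0.4833 L/s × 1.15 s × 1000 mL/L = 555.8 mL.
R = (PIP − Pplat)/V̇ = (31.5 − 23.0) / 0.4833 = 8.5/0.4833 = 17.587 cmH2O·s/L.
C = Vt/(Pplat − PEEP) = 555.8 / (23.0 − 6) = 555.8/17.0 = 32.694 mL/cmH2O.
τ = R × C = 17.587 × 0.03269 L/cmH2O = 0.5749 s.
t = −τ·ln(1 − 0.86) = −0.5749·ln(0.14) = 1.13 s.

1.13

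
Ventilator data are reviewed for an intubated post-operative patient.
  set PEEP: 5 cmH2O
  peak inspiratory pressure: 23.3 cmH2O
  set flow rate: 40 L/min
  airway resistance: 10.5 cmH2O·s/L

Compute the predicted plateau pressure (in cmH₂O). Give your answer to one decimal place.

16.3

Flow: 40 L/min ÷ 60 = 0.6667 L/s.
Pplat = PIP − Raw × flow = 23.3 − 10.5 × 0.6667 = 23.3 − 7.0 = 16.3 cmH2O.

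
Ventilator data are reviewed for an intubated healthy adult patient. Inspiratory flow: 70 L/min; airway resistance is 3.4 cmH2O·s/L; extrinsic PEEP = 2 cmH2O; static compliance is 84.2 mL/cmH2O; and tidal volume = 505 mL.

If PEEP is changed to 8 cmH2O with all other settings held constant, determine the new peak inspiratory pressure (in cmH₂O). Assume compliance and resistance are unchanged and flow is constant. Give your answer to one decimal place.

Flow: 70 L/min ÷ 60 = 1.1667 L/s.
PIP = Vt/C + R·V̇ + PEEP (constant-flow equation of motion).
Only the baseline term changes: ΔPIP = ΔPEEP = 8 − 2 = 6.0 cmH2O.
Original PIP = 505/84.2 + 3.4×1.1667 + 2 = 11.964 cmH2O; new PIP = 11.964 + (6.0) = 17.964 cmH2O.

18.0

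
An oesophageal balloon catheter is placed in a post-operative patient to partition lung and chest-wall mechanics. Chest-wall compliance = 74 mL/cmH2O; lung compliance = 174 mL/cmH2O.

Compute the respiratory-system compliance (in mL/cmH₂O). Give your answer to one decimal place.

Lung and chest wall are elastances in series: 1/Crs = 1/CL + 1/Ccw.
1/Crs = 1/174 + 1/74 = 0.01926.
Crs = 51.921 mL/cmH2O.

51.9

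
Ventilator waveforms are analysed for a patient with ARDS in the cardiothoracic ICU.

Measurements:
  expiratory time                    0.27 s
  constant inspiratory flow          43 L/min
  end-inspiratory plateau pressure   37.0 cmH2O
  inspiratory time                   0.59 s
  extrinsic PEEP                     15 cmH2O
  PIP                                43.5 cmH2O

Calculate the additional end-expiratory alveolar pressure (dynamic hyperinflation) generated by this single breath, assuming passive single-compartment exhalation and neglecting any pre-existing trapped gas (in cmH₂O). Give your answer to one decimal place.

Flow: 43 L/min ÷ 60 = 0.7167 L/s.
Vt = flow × Ti = 0.7167 L/s × 0.59 s × 1000 mL/L = 422.85 mL.
R = (PIP − Pplat)/V̇ = (43.5 − 37.0) / 0.7167 = 6.5/0.7167 = 9.069 cmH2O·s/L.
C = Vt/(Pplat − PEEP) = 422.85 / (37.0 − 15) = 422.85/22.0 = 19.22 mL/cmH2O.
τ = R × C = 9.069 × 0.01922 L/cmH2O = 0.1743 s.
Fraction remaining = e^(−Te/τ) = e^(−0.27/0.1743) = 0.2124; trapped volume = 422.85 × 0.2124 = 89.813 mL.
Additional alveolar pressure from trapping ≈ V_trapped / C = 89.813 / 19.22 = 4.673 cmH2O.

4.7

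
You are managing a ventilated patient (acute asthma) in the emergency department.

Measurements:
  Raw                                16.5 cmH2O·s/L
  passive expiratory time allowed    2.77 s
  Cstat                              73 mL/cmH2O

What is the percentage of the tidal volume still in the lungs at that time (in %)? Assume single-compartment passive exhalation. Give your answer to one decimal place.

10.0

τ = R × C = 16.5 × 73 mL/cmH2O = 16.5 × 0.073 L/cmH2O = 1.205 s.
Passive exhalation: V(t)/V₀ = e^(−t/τ) = e^(−2.77/1.205) = 0.1004.
Fraction remaining = 0.1004 → 10.04%.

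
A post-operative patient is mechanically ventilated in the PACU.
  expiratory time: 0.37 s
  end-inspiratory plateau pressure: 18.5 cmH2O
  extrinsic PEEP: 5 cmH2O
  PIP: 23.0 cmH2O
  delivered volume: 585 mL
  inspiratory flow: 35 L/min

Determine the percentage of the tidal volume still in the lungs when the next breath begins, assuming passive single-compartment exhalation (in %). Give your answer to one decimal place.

33.1

Flow: 35 L/min ÷ 60 = 0.5833 L/s.
R = (PIP − Pplat)/V̇ = (23.0 − 18.5) / 0.5833 = 4.5/0.5833 = 7.715 cmH2O·s/L.
C = Vt/(Pplat − PEEP) = 585.0 / (18.5 − 5) = 585.0/13.5 = 43.333 mL/cmH2O.
τ = R × C = 7.715 × 0.04333 L/cmH2O = 0.3343 s.
Fraction remaining at end-expiration = e^(−Te/τ) = e^(−0.37/0.3343) = 0.3306 → 33.06%.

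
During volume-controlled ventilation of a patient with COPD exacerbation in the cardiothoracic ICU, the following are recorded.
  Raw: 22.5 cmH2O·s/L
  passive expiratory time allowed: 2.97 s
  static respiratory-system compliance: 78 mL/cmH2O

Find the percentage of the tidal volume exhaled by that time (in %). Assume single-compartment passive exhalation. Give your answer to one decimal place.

τ = R × C = 22.5 × 78 mL/cmH2O = 22.5 × 0.078 L/cmH2O = 1.755 s.
Passive exhalation: V(t)/V₀ = e^(−t/τ) = e^(−2.97/1.755) = 0.1841.
Fraction exhaled = 1 − 0.1841 = 0.8159 → 81.59%.

81.6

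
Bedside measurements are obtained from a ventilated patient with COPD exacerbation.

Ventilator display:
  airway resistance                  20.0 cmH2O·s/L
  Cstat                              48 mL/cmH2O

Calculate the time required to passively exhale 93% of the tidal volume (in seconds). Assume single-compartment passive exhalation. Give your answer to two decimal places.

2.55

τ = R × C = 20.0 × 48 mL/cmH2O = 20.0 × 0.048 L/cmH2O = 0.96 s.
Exhaled fraction f = 1 − e^(−t/τ) → t = −τ·ln(1 − f) = −0.96·ln(0.07) = 2.553 s.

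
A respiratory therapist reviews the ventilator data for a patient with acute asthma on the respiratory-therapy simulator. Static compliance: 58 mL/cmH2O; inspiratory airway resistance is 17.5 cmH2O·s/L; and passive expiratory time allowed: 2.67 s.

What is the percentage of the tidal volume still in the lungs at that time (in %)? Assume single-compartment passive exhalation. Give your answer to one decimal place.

τ = R × C = 17.5 × 58 mL/cmH2O = 17.5 × 0.058 L/cmH2O = 1.015 s.
Passive exhalation: V(t)/V₀ = e^(−t/τ) = e^(−2.67/1.015) = 0.07204.
Fraction remaining = 0.07204 → 7.204%.

7.2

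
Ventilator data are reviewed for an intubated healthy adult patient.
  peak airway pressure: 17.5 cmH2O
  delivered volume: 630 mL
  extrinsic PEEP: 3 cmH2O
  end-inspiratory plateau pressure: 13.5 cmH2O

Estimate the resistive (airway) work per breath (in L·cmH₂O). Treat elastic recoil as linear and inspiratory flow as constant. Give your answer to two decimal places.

2.52

With constant inspiratory flow the resistive pressure is constant at PIP − Pplat = 17.5 − 13.5 = 4.0 cmH2O, so resistive work = 4.0 × 0.630 = 2.52 L·cmH2O.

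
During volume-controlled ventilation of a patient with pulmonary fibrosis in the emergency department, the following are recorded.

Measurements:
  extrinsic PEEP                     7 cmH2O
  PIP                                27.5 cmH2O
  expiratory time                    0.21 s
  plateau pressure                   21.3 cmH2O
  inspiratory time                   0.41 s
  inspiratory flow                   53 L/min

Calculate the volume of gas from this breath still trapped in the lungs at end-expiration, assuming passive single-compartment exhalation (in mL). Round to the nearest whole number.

Flow: 53 L/min ÷ 60 = 0.8833 L/s.
Vt = flow × Ti = 0.8833 L/s × 0.41 s × 1000 mL/L = 362.15 mL.
R = (PIP − Pplat)/V̇ = (27.5 − 21.3) / 0.8833 = 6.2/0.8833 = 7.019 cmH2O·s/L.
C = Vt/(Pplat − PEEP) = 362.15 / (21.3 − 7) = 362.15/14.3 = 25.325 mL/cmH2O.
τ = R × C = 7.019 × 0.02533 L/cmH2O = 0.1778 s.
Fraction remaining = e^(−Te/τ) = e^(−0.21/0.1778) = 0.3069.
Trapped volume = 362.15 × 0.3069 = 111.14 mL.

111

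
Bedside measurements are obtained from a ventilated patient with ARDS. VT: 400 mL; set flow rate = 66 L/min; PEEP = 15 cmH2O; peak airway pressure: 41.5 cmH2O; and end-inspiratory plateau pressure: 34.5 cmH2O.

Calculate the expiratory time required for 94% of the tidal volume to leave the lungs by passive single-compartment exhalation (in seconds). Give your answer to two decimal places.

Flow: 66 L/min ÷ 60 = 1.1 L/s.
R = (PIP − Pplat)/V̇ = (41.5 − 34.5) / 1.1 = 7.0/1.1 = 6.364 cmH2O·s/L.
C = Vt/(Pplat − PEEP) = 400.0 / (34.5 − 15) = 400.0/19.5 = 20.513 mL/cmH2O.
τ = R × C = 6.364 × 0.02051 L/cmH2O = 0.1305 s.
t = −τ·ln(1 − 0.94) = −0.1305·ln(0.06) = 0.3672 s.

0.37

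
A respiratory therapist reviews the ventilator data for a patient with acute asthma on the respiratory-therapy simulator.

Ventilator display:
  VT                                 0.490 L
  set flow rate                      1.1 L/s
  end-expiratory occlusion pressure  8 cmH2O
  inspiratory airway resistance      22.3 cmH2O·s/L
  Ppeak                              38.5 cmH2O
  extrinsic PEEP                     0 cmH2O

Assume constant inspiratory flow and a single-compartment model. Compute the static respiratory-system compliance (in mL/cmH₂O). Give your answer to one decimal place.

82.1

Total PEEP = 8 cmH2O (set 0 + intrinsic 8); this is the baseline alveolar pressure.
Equation of motion (constant flow): PIP = Vt/C + R·V̇ + PEEP.
Vt/C = PIP − R·V̇ − PEEP = 38.5 − 22.3×1.1 − 8 = 38.5 − 24.53 − 8 = 5.97 cmH2O.
C = Vt / 5.97 = 490 / 5.97 = 82.077 mL/cmH2O.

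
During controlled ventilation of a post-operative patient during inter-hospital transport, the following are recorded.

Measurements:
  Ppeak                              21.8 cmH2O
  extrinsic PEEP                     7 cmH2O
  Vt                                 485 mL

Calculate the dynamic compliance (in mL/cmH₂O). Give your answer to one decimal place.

32.8

Dynamic compliance = Vt / (PIP − PEEP) = 485 / (21.8 − 7) = 485 / 14.8 = 32.77 mL/cmH2O.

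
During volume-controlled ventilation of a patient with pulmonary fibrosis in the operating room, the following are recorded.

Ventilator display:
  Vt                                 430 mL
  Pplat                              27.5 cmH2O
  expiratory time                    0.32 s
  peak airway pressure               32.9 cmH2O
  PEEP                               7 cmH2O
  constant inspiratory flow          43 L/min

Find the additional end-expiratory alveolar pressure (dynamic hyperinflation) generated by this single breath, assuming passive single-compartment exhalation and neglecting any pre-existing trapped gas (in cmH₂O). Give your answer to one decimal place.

2.7

Flow: 43 L/min ÷ 60 = 0.7167 L/s.
R = (PIP − Pplat)/V̇ = (32.9 − 27.5) / 0.7167 = 5.4/0.7167 = 7.535 cmH2O·s/L.
C = Vt/(Pplat − PEEP) = 430.0 / (27.5 − 7) = 430.0/20.5 = 20.976 mL/cmH2O.
τ = R × C = 7.535 × 0.02098 L/cmH2O = 0.1581 s.
Fraction remaining = e^(−Te/τ) = e^(−0.32/0.1581) = 0.1321; trapped volume = 430.0 × 0.1321 = 56.803 mL.
Additional alveolar pressure from trapping ≈ V_trapped / C = 56.803 / 20.976 = 2.708 cmH2O.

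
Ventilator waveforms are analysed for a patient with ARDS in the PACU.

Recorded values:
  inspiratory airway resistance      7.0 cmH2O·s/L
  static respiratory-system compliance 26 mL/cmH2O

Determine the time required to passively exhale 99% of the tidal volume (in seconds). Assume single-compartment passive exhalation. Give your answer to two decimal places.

0.84

τ = R × C = 7.0 × 26 mL/cmH2O = 7.0 × 0.026 L/cmH2O = 0.182 s.
Exhaled fraction f = 1 − e^(−t/τ) → t = −τ·ln(1 − f) = −0.182·ln(0.01) = 0.8381 s.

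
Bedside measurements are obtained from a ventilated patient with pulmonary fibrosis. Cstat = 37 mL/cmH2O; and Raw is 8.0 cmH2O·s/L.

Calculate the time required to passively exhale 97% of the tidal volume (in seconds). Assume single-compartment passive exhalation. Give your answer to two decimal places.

τ = R × C = 8.0 × 37 mL/cmH2O = 8.0 × 0.037 L/cmH2O = 0.296 s.
Exhaled fraction f = 1 − e^(−t/τ) → t = −τ·ln(1 − f) = −0.296·ln(0.03) = 1.038 s.

1.04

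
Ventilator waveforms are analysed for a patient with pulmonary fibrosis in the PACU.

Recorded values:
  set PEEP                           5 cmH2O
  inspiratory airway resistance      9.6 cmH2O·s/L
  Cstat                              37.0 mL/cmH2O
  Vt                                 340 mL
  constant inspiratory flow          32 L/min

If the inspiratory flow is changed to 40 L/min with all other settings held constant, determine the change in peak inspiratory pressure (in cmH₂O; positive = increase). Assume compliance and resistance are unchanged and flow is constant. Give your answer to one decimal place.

Flow: 32 L/min ÷ 60 = 0.5333 L/s.
New flow: 40 L/min ÷ 60 = 0.6667 L/s.
PIP = Vt/C + R·V̇ + PEEP (constant-flow equation of motion).
Only the resistive term changes: ΔPIP = R × ΔV̇ = 9.6 × (0.6667 − 0.5333) = 9.6 × 0.1334 = 1.281 cmH2O.

1.3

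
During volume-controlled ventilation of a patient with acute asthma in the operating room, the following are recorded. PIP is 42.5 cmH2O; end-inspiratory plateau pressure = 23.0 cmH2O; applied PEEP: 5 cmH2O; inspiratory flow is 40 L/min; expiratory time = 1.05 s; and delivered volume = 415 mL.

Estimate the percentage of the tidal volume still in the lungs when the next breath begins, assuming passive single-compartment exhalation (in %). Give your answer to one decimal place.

21.1

Flow: 40 L/min ÷ 60 = 0.6667 L/s.
R = (PIP − Pplat)/V̇ = (42.5 − 23.0) / 0.6667 = 19.5/0.6667 = 29.249 cmH2O·s/L.
C = Vt/(Pplat − PEEP) = 415.0 / (23.0 − 5) = 415.0/18.0 = 23.056 mL/cmH2O.
τ = R × C = 29.249 × 0.02306 L/cmH2O = 0.6745 s.
Fraction remaining at end-expiration = e^(−Te/τ) = e^(−1.05/0.6745) = 0.2108 → 21.08%.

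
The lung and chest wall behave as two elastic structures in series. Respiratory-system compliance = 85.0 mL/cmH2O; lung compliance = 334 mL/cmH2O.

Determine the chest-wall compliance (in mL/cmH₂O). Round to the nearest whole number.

114

1/Ccw = 1/Crs − 1/CL.
1/Ccw = 1/85.0 − 1/334 = 0.008771.
Ccw = 114.01 mL/cmH2O.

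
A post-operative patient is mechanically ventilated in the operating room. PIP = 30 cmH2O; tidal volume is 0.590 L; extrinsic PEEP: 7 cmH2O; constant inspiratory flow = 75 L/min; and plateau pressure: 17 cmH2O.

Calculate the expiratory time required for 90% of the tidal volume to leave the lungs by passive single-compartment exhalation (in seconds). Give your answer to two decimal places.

1.41

Flow: 75 L/min ÷ 60 = 1.25 L/s.
R = (PIP − Pplat)/V̇ = (30 − 17) / 1.25 = 13.0/1.25 = 10.4 cmH2O·s/L.
C = Vt/(Pplat − PEEP) = 590.0 / (17 − 7) = 590.0/10.0 = 59.0 mL/cmH2O.
τ = R × C = 10.4 × 0.059 L/cmH2O = 0.6136 s.
t = −τ·ln(1 − 0.90) = −0.6136·ln(0.1) = 1.413 s.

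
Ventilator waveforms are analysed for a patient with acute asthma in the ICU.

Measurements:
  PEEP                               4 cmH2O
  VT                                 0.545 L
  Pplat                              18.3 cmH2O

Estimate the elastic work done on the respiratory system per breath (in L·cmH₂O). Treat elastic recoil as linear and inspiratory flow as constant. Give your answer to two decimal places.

Elastic work ≈ ½ × (Pplat − PEEP) × Vt = 0.5 × (18.3 − 4) × 0.545 L = 0.5 × 14.3 × 0.545 = 3.897 L·cmH2O.

3.90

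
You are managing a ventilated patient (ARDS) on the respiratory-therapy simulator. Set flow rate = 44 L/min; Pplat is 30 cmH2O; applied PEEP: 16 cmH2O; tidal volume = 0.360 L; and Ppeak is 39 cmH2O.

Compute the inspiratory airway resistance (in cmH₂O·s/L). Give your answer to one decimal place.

Flow: 44 L/min ÷ 60 = 0.7333 L/s.
Raw = (PIP − Pplat) / flow = (39 − 30) / 0.7333 = 9.0 / 0.7333 = 12.273 cmH2O·s/L.

12.3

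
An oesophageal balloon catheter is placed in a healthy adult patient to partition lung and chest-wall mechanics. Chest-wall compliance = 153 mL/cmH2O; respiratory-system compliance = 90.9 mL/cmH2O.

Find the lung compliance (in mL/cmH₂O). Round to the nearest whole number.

224

1/CL = 1/Crs − 1/Ccw.
1/CL = 1/90.9 − 1/153 = 0.004465.
CL = 223.96 mL/cmH2O.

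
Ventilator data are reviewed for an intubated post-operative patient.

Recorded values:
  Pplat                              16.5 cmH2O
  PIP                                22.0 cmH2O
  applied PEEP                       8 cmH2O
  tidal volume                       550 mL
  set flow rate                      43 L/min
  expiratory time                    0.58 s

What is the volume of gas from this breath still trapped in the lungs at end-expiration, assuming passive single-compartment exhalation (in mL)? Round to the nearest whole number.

Flow: 43 L/min ÷ 60 = 0.7167 L/s.
R = (PIP − Pplat)/V̇ = (22.0 − 16.5) / 0.7167 = 5.5/0.7167 = 7.674 cmH2O·s/L.
C = Vt/(Pplat − PEEP) = 550.0 / (16.5 − 8) = 550.0/8.5 = 64.706 mL/cmH2O.
τ = R × C = 7.674 × 0.06471 L/cmH2O = 0.4966 s.
Fraction remaining = e^(−Te/τ) = e^(−0.58/0.4966) = 0.311.
Trapped volume = 550.0 × 0.311 = 171.05 mL.

171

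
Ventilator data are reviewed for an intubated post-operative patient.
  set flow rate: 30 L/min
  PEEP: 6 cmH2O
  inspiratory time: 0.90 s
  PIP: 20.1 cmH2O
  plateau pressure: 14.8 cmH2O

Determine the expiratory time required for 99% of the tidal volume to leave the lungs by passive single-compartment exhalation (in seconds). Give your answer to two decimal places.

2.50

Flow: 30 L/min ÷ 60 = 0.5 L/s.
Vt = flow × Ti = 0.5 L/s × 0.90 s × 1000 mL/L = 450.0 mL.
R = (PIP − Pplat)/V̇ = (20.1 − 14.8) / 0.5 = 5.3/0.5 = 10.6 cmH2O·s/L.
C = Vt/(Pplat − PEEP) = 450.0 / (14.8 − 6) = 450.0/8.8 = 51.136 mL/cmH2O.
τ = R × C = 10.6 × 0.05114 L/cmH2O = 0.5421 s.
t = −τ·ln(1 − 0.99) = −0.5421·ln(0.01) = 2.496 s.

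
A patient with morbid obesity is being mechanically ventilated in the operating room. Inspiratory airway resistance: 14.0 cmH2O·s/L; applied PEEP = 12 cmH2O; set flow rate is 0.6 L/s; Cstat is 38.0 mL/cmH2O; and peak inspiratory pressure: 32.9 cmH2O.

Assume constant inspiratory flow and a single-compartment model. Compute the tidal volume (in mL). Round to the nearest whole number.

Equation of motion (constant flow): PIP = Vt/C + R·V̇ + PEEP.
Vt/C = PIP − R·V̇ − PEEP = 32.9 − 8.4 − 12 = 12.5 cmH2O.
Vt = C × 12.5 = 38.0 × 12.5 = 475.0 mL.

475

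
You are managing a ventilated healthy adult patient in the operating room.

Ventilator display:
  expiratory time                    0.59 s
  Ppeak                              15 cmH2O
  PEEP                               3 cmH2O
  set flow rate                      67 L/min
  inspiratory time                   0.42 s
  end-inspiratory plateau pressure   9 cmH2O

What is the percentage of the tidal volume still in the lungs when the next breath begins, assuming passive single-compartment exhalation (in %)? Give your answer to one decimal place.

Flow: 67 L/min ÷ 60 = 1.1167 L/s.
Vt = flow × Ti = 1.1167 L/s × 0.42 s × 1000 mL/L = 469.01 mL.
R = (PIP − Pplat)/V̇ = (15 − 9) / 1.1167 = 6.0/1.1167 = 5.373 cmH2O·s/L.
C = Vt/(Pplat − PEEP) = 469.01 / (9 − 3) = 469.01/6.0 = 78.168 mL/cmH2O.
τ = R × C = 5.373 × 0.07817 L/cmH2O = 0.42 s.
Fraction remaining at end-expiration = e^(−Te/τ) = e^(−0.59/0.42) = 0.2454 → 24.54%.

24.5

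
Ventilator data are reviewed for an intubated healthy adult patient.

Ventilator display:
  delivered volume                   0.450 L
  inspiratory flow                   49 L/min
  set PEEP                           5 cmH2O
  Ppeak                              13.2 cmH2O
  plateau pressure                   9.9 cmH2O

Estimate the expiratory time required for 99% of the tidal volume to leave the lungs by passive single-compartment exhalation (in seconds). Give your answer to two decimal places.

1.71

Flow: 49 L/min ÷ 60 = 0.8167 L/s.
R = (PIP − Pplat)/V̇ = (13.2 − 9.9) / 0.8167 = 3.3/0.8167 = 4.041 cmH2O·s/L.
C = Vt/(Pplat − PEEP) = 450.0 / (9.9 − 5) = 450.0/4.9 = 91.837 mL/cmH2O.
τ = R × C = 4.041 × 0.09184 L/cmH2O = 0.3711 s.
t = −τ·ln(1 − 0.99) = −0.3711·ln(0.01) = 1.709 s.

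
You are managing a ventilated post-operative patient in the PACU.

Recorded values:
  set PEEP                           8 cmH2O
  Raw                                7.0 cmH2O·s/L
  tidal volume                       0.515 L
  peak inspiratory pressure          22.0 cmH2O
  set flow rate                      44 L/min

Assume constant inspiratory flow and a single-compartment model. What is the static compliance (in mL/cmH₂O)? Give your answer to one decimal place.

Flow: 44 L/min ÷ 60 = 0.7333 L/s.
Equation of motion (constant flow): PIP = Vt/C + R·V̇ + PEEP.
Vt/C = PIP − R·V̇ − PEEP = 22.0 − 7.0×0.7333 − 8 = 22.0 − 5.133 − 8 = 8.867 cmH2O.
C = Vt / 8.867 = 515 / 8.867 = 58.081 mL/cmH2O.

58.1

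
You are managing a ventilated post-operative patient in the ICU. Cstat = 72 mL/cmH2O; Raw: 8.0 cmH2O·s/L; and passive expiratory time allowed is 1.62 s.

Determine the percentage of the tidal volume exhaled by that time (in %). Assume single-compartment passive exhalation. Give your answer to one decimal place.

τ = R × C = 8.0 × 72 mL/cmH2O = 8.0 × 0.072 L/cmH2O = 0.576 s.
Passive exhalation: V(t)/V₀ = e^(−t/τ) = e^(−1.62/0.576) = 0.06005.
Fraction exhaled = 1 − 0.06005 = 0.94 → 94.0%.

94.0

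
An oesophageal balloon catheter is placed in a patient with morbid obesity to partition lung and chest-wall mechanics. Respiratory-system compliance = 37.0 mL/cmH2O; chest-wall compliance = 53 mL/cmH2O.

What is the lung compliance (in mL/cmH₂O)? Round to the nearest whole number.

123

1/CL = 1/Crs − 1/Ccw.
1/CL = 1/37.0 − 1/53 = 0.008159.
CL = 122.56 mL/cmH2O.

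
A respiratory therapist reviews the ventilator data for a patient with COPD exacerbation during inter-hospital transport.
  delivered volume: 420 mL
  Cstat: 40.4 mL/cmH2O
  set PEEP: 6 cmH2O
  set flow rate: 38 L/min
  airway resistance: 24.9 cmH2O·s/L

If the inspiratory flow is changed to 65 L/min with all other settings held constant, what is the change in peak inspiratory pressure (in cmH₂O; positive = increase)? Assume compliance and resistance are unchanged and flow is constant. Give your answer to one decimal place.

11.2

Flow: 38 L/min ÷ 60 = 0.6333 L/s.
New flow: 65 L/min ÷ 60 = 1.0833 L/s.
PIP = Vt/C + R·V̇ + PEEP (constant-flow equation of motion).
Only the resistive term changes: ΔPIP = R × ΔV̇ = 24.9 × (1.0833 − 0.6333) = 24.9 × 0.45 = 11.205 cmH2O.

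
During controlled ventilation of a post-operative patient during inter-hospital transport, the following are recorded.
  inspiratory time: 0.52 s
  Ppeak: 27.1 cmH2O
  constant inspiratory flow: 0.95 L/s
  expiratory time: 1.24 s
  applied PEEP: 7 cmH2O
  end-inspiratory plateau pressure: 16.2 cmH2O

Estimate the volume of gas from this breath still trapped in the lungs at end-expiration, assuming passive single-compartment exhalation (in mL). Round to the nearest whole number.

66

Vt = flow × Ti = 0.95 L/s × 0.52 s × 1000 mL/L = 494.0 mL.
R = (PIP − Pplat)/V̇ = (27.1 − 16.2) / 0.95 = 10.9/0.95 = 11.474 cmH2O·s/L.
C = Vt/(Pplat − PEEP) = 494.0 / (16.2 − 7) = 494.0/9.2 = 53.696 mL/cmH2O.
τ = R × C = 11.474 × 0.0537 L/cmH2O = 0.6162 s.
Fraction remaining = e^(−Te/τ) = e^(−1.24/0.6162) = 0.1337.
Trapped volume = 494.0 × 0.1337 = 66.048 mL.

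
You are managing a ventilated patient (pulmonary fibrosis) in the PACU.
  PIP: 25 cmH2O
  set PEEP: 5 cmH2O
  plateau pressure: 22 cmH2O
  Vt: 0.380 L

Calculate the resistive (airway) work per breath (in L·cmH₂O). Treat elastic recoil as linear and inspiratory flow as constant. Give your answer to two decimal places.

With constant inspiratory flow the resistive pressure is constant at PIP − Pplat = 25 − 22 = 3.0 cmH2O, so resistive work = 3.0 × 0.380 = 1.14 L·cmH2O.

1.14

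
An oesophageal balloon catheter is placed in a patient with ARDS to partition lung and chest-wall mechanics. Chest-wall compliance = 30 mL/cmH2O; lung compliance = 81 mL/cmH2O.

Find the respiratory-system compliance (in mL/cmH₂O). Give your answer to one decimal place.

Lung and chest wall are elastances in series: 1/Crs = 1/CL + 1/Ccw.
1/Crs = 1/81 + 1/30 = 0.04568.
Crs = 21.891 mL/cmH2O.

21.9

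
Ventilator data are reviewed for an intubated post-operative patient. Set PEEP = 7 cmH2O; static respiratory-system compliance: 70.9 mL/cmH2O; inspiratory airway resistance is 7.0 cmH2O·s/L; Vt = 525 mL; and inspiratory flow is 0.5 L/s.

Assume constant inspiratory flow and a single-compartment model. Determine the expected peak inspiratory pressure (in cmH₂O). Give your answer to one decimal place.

17.9

Equation of motion (constant flow): PIP = Vt/C + R·V̇ + PEEP.
PIP = 525/70.9 + 7.0×0.5 + 7 = 7.405 + 3.5 + 7 = 17.905 cmH2O.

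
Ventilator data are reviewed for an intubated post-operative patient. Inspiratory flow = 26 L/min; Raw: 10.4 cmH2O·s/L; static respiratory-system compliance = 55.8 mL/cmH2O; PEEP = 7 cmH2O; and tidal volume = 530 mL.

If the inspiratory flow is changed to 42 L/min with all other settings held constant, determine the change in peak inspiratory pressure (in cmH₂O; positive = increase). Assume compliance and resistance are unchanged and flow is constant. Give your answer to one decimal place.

Flow: 26 L/min ÷ 60 = 0.4333 L/s.
New flow: 42 L/min ÷ 60 = 0.7 L/s.
PIP = Vt/C + R·V̇ + PEEP (constant-flow equation of motion).
Only the resistive term changes: ΔPIP = R × ΔV̇ = 10.4 × (0.7 − 0.4333) = 10.4 × 0.2667 = 2.774 cmH2O.

2.8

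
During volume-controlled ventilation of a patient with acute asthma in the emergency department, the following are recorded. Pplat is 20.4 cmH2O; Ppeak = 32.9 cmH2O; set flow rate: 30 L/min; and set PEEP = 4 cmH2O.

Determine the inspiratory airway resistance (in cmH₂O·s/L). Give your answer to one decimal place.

25.0

Flow: 30 L/min ÷ 60 = 0.5 L/s.
Raw = (PIP − Pplat) / flow = (32.9 − 20.4) / 0.5 = 12.5 / 0.5 = 25.0 cmH2O·s/L.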